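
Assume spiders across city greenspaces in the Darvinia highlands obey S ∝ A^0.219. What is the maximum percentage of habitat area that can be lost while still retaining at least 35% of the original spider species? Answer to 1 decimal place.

Need (A_new/A_old)^0.219 = 0.35, so A_new/A_old = 0.35^(1/0.219) = 0.35^4.566
ln(A_new/A_old) = ln 0.35 / 0.219 = -1.0498 / 0.219 = -4.7937
A_new/A_old = e^-4.7937 ≈ 0.008282
Fraction that can be lost = 1 − 0.008282 = 0.9917

99.2%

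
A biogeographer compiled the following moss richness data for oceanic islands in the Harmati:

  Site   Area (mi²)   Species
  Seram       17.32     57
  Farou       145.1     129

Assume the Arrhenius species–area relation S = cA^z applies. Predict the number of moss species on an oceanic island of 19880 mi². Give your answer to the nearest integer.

854

z = ln(129/57) / ln(145.1/17.32) = 0.8168 / 2.1256 = 0.3843
c = 57 / 17.32^0.3843 = 57 / 2.992 = 19.05
S₃ = 19.05 × 19880^0.3843 = 19.05 × 44.84 ≈ 854.4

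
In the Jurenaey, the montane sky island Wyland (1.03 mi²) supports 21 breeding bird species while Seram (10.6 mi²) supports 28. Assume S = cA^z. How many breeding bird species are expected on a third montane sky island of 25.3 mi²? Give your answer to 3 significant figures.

31.2

z = ln(28/21) / ln(10.6/1.03) = 0.2877 / 2.3313 = 0.1234
c = 21 / 1.03^0.1234 = 21 / 1.004 = 20.92
S₃ = 20.92 × 25.3^0.1234 = 20.92 × 1.49 ≈ 31.17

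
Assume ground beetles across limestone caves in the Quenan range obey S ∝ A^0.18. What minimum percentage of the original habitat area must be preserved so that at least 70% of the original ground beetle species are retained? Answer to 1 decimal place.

13.8%

Need (A_new/A_old)^0.18 = 0.7, so A_new/A_old = 0.7^(1/0.18) = 0.7^5.556
ln(A_new/A_old) = ln 0.7 / 0.18 = -0.3567 / 0.18 = -1.9815
A_new/A_old = e^-1.9815 ≈ 0.1379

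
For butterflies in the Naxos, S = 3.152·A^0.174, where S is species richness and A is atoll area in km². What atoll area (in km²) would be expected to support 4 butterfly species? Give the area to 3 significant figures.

4 = 3.152 × A^0.174  ⇒  A^0.174 = 4/3.152 = 1.269
ln A = ln(1.269) / 0.174 = 0.2383 / 0.174 = 1.3693
A = e^1.3693 ≈ 3.933 km²

3.93 km²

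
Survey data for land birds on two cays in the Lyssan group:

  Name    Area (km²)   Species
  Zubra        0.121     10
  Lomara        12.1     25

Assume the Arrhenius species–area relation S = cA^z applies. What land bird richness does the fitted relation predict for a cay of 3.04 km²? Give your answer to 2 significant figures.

19

z = ln(25/10) / ln(12.1/0.121) = 0.9163 / 4.6052 = 0.1990
c = 10 / 0.121^0.1990 = 10 / 0.6569 = 15.22
S₃ = 15.22 × 3.04^0.1990 = 15.22 × 1.248 ≈ 18.99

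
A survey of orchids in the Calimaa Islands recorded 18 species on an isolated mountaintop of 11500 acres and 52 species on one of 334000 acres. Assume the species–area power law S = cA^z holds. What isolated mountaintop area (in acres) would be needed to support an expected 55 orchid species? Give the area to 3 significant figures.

399000 acres

z = ln(52/18) / ln(334000/11500) = 1.0609 / 3.3688 = 0.3149
c = 18 / 11500^0.3149 = 18 / 19 = 0.9474
A = (55/0.9474)^(1/0.3149) ⇒ ln A = ln(58.06)/0.3149 = 12.8970
A = e^12.8970 ≈ 399116 acres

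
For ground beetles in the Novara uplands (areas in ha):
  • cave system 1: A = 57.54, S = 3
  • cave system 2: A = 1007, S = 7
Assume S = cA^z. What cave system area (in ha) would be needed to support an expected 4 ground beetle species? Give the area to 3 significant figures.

z = ln(7/3) / ln(1007/57.54) = 0.8473 / 2.8623 = 0.2960
c = 3 / 57.54^0.2960 = 3 / 3.319 = 0.9039
A = (4/0.9039)^(1/0.2960) ⇒ ln A = ln(4.425)/0.2960 = 5.0243
A = e^5.0243 ≈ 152.1 ha

152 ha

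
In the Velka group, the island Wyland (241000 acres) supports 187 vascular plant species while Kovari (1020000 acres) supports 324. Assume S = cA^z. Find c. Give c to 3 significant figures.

1.67

z = ln(S₂/S₁) / ln(A₂/A₁) = ln(324/187) / ln(1020000/241000) = 0.5496 / 1.4428 = 0.3810
c = S₁ / A₁^z = 187 / 241000^0.3810 = 187 / 112.3 = 1.665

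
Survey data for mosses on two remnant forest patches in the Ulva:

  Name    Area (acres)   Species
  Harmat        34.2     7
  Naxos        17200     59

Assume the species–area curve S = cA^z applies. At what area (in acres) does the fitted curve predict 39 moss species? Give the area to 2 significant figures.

5100 acres

z = ln(59/7) / ln(17200/34.2) = 2.1316 / 6.2204 = 0.3427
c = 7 / 34.2^0.3427 = 7 / 3.355 = 2.086
A = (39/2.086)^(1/0.3427) ⇒ ln A = ln(18.69)/0.3427 = 8.5446
A = e^8.5446 ≈ 5139 acres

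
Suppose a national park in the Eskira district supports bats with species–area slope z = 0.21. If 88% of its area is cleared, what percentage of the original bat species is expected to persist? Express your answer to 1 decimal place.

S_new/S_old = (A_new/A_old)^z = 0.12^0.21
= exp(0.21 × ln 0.12) = exp(0.21 × -2.1203) = exp(-0.4453) ≈ 0.6407

64.1%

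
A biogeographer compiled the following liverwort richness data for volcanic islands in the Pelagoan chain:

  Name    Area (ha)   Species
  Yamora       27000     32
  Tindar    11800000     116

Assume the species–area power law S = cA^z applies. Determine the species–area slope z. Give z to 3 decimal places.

0.212

Taking logs: ln S = ln c + z ln A, so z = (ln S₂ − ln S₁)/(ln A₂ − ln A₁).
z = ln(116/32) / ln(11800000/27000) = ln(3.625) / ln(437) = 1.2879 / 6.0800 = 0.2118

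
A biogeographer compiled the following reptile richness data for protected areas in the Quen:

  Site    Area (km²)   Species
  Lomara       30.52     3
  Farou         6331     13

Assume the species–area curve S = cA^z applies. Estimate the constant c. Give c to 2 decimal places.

z = ln(S₂/S₁) / ln(A₂/A₁) = ln(13/3) / ln(6331/30.52) = 1.4663 / 5.3348 = 0.2749
c = S₁ / A₁^z = 3 / 30.52^0.2749 = 3 / 2.559 = 1.172

1.17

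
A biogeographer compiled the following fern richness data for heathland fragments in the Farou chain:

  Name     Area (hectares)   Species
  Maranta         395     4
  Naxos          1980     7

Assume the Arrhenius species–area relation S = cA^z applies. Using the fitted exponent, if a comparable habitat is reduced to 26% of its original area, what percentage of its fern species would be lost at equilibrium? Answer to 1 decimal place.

37.4%

z = ln(7/4) / ln(1980/395) = 0.5596 / 1.6120 = 0.3472
S_new/S_old = (A_new/A_old)^z = 0.26^0.3472 = exp(0.3472 × -1.3471) = 0.6265
Fraction lost = 1 − 0.6265 = 0.3735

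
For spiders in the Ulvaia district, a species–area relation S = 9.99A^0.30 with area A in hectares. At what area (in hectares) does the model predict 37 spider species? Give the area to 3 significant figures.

37 = 9.99 × A^0.3  ⇒  A^0.3 = 37/9.99 = 3.704
ln A = ln(3.704) / 0.3 = 1.3093 / 0.3 = 4.3644
A = e^4.3644 ≈ 78.61 hectares

78.6 hectares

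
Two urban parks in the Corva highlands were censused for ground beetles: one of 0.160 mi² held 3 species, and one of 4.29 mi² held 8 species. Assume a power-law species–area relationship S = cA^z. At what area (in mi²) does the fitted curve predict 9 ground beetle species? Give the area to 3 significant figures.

z = ln(8/3) / ln(4.29/0.16) = 0.9808 / 3.2889 = 0.2982
c = 3 / 0.16^0.2982 = 3 / 0.579 = 5.182
A = (9/5.182)^(1/0.2982) ⇒ ln A = ln(1.737)/0.2982 = 1.8512
A = e^1.8512 ≈ 6.368 mi²

6.37 mi²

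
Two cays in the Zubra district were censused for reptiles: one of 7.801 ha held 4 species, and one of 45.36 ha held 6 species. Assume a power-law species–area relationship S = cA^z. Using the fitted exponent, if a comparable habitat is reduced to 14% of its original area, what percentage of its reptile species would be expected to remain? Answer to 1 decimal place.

63.6%

z = ln(6/4) / ln(45.36/7.801) = 0.4055 / 1.7604 = 0.2303
S_new/S_old = (A_new/A_old)^z = 0.14^0.2303 = exp(0.2303 × -1.9661) = 0.6358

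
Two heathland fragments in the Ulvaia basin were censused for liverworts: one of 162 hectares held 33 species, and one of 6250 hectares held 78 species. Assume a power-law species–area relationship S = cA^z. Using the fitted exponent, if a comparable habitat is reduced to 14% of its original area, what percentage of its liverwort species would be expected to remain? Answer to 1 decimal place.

62.9%

z = ln(78/33) / ln(6250/162) = 0.8602 / 3.6527 = 0.2355
S_new/S_old = (A_new/A_old)^z = 0.14^0.2355 = exp(0.2355 × -1.9661) = 0.6294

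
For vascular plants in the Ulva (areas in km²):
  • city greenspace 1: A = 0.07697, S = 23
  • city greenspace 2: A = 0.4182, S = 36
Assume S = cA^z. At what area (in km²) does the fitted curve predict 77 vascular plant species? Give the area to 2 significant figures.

7.4 km²

z = ln(36/23) / ln(0.4182/0.07697) = 0.4480 / 1.6925 = 0.2647
c = 23 / 0.07697^0.2647 = 23 / 0.5072 = 45.34
A = (77/45.34)^(1/0.2647) ⇒ ln A = ln(1.698)/0.2647 = 2.0004
A = e^2.0004 ≈ 7.392 km²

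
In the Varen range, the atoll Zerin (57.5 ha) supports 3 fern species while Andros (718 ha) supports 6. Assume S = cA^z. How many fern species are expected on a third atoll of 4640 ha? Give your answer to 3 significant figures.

z = ln(6/3) / ln(718/57.5) = 0.6931 / 2.5247 = 0.2745
c = 3 / 57.5^0.2745 = 3 / 3.042 = 0.9863
S₃ = 0.9863 × 4640^0.2745 = 0.9863 × 10.15 ≈ 10.01

10.0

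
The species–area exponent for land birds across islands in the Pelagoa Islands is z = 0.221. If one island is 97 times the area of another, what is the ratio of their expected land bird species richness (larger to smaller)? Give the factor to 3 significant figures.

2.75

S₂/S₁ = (A₂/A₁)^z = 97^0.221
ln(S₂/S₁) = 0.221 × ln 97 = 0.221 × 4.5747 = 1.0110
S₂/S₁ = e^1.0110 ≈ 2.748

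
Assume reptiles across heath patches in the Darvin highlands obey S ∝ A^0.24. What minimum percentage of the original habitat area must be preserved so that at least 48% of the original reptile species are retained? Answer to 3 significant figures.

Need (A_new/A_old)^0.24 = 0.48, so A_new/A_old = 0.48^(1/0.24) = 0.48^4.167
ln(A_new/A_old) = ln 0.48 / 0.24 = -0.7340 / 0.24 = -3.0582
A_new/A_old = e^-3.0582 ≈ 0.04697

4.70%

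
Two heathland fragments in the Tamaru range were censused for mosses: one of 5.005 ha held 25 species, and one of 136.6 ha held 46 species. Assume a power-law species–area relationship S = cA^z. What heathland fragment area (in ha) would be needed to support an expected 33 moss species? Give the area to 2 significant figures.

23 ha

z = ln(46/25) / ln(136.6/5.005) = 0.6098 / 3.3066 = 0.1844
c = 25 / 5.005^0.1844 = 25 / 1.346 = 18.58
A = (33/18.58)^(1/0.1844) ⇒ ln A = ln(1.776)/0.1844 = 3.1160
A = e^3.1160 ≈ 22.56 ha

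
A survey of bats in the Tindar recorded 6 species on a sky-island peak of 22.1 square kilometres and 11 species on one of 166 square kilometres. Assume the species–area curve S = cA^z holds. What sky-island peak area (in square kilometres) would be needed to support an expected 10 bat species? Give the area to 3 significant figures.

z = ln(11/6) / ln(166/22.1) = 0.6061 / 2.0164 = 0.3006
c = 6 / 22.1^0.3006 = 6 / 2.536 = 2.366
A = (10/2.366)^(1/0.3006) ⇒ ln A = ln(4.226)/0.3006 = 4.7949
A = e^4.7949 ≈ 120.9 square kilometres

121 square kilometres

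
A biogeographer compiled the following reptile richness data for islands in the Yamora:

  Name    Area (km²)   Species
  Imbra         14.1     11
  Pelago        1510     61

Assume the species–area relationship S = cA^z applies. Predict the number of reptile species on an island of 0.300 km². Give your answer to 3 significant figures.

z = ln(61/11) / ln(1510/14.1) = 1.7130 / 4.6737 = 0.3665
c = 11 / 14.1^0.3665 = 11 / 2.638 = 4.17
S₃ = 4.17 × 0.3^0.3665 = 4.17 × 0.6432 ≈ 2.683

2.68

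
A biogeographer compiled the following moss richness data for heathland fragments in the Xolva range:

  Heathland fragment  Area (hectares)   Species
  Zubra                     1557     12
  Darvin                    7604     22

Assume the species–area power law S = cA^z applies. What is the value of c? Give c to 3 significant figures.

0.723

z = ln(S₂/S₁) / ln(A₂/A₁) = ln(22/12) / ln(7604/1557) = 0.6061 / 1.5859 = 0.3822
c = S₁ / A₁^z = 12 / 1557^0.3822 = 12 / 16.6 = 0.7229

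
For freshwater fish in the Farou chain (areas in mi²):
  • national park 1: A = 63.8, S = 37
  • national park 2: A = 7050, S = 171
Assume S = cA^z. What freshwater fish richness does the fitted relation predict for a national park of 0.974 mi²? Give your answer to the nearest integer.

9

z = ln(171/37) / ln(7050/63.8) = 1.5307 / 4.7050 = 0.3253
c = 37 / 63.8^0.3253 = 37 / 3.865 = 9.572
S₃ = 9.572 × 0.974^0.3253 = 9.572 × 0.9915 ≈ 9.491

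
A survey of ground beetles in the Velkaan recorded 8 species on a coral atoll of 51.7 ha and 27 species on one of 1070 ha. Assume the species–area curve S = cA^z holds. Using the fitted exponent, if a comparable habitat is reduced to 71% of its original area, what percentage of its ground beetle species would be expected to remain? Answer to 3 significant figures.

87.2%

z = ln(27/8) / ln(1070/51.7) = 1.2164 / 3.0300 = 0.4015
S_new/S_old = (A_new/A_old)^z = 0.71^0.4015 = exp(0.4015 × -0.3425) = 0.8715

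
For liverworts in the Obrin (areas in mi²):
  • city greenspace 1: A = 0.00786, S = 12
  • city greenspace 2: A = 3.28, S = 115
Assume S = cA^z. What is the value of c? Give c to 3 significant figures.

73.7

z = ln(S₂/S₁) / ln(A₂/A₁) = ln(115/12) / ln(3.28/0.00786) = 2.2600 / 6.0338 = 0.3746
c = S₁ / A₁^z = 12 / 0.00786^0.3746 = 12 / 0.1628 = 73.7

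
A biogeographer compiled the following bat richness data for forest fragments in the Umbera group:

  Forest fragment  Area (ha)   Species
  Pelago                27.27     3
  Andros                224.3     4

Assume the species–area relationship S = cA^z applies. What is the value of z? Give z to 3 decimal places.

0.137

Taking logs: ln S = ln c + z ln A, so z = (ln S₂ − ln S₁)/(ln A₂ − ln A₁).
z = ln(4/3) / ln(224.3/27.27) = ln(1.333) / ln(8.225) = 0.2877 / 2.1072 = 0.1365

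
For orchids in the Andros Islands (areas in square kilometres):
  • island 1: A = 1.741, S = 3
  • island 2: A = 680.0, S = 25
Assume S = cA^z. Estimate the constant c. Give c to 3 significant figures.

2.46

z = ln(S₂/S₁) / ln(A₂/A₁) = ln(25/3) / ln(680/1.741) = 2.1203 / 5.9676 = 0.3553
c = S₁ / A₁^z = 3 / 1.741^0.3553 = 3 / 1.218 = 2.464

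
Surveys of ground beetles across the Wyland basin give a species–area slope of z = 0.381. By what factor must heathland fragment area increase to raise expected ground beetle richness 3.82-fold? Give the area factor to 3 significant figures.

(A₂/A₁)^0.381 = 3.82, so A₂/A₁ = 3.82^(1/0.381) = 3.82^2.625
ln(A₂/A₁) = ln 3.82 / 0.381 = 1.3403 / 0.381 = 3.5177
A₂/A₁ = e^3.5177 ≈ 33.71

33.7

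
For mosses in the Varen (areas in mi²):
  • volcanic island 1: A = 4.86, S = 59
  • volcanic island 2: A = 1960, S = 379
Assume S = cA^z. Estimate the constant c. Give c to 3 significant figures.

z = ln(S₂/S₁) / ln(A₂/A₁) = ln(379/59) / ln(1960/4.86) = 1.8600 / 5.9997 = 0.3100
c = S₁ / A₁^z = 59 / 4.86^0.3100 = 59 / 1.633 = 36.14

36.1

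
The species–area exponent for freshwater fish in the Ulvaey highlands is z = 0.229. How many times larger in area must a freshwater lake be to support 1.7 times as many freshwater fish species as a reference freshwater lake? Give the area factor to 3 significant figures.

(A₂/A₁)^0.229 = 1.7, so A₂/A₁ = 1.7^(1/0.229) = 1.7^4.367
ln(A₂/A₁) = ln 1.7 / 0.229 = 0.5306 / 0.229 = 2.3172
A₂/A₁ = e^2.3172 ≈ 10.15

10.1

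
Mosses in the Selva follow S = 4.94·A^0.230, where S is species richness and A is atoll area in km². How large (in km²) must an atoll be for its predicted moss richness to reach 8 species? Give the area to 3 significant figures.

8.13 km²

8 = 4.94 × A^0.23  ⇒  A^0.23 = 8/4.94 = 1.619
ln A = ln(1.619) / 0.23 = 0.4821 / 0.23 = 2.0960
A = e^2.0960 ≈ 8.133 km²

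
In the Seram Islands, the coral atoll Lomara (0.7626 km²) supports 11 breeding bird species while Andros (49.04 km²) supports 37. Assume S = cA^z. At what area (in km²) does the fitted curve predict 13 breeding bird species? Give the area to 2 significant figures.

1.4 km²

z = ln(37/11) / ln(49.04/0.7626) = 1.2130 / 4.1637 = 0.2913
c = 11 / 0.7626^0.2913 = 11 / 0.9241 = 11.9
A = (13/11.9)^(1/0.2913) ⇒ ln A = ln(1.092)/0.2913 = 0.3024
A = e^0.3024 ≈ 1.353 km²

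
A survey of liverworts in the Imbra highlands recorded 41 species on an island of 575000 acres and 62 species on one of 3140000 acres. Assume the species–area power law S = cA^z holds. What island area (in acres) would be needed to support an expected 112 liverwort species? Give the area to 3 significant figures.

35600000 acres

z = ln(62/41) / ln(3140000/575000) = 0.4136 / 1.6976 = 0.2436
c = 41 / 575000^0.2436 = 41 / 25.3 = 1.62
A = (112/1.62)^(1/0.2436) ⇒ ln A = ln(69.12)/0.2436 = 17.3872
A = e^17.3872 ≈ 35576335 acres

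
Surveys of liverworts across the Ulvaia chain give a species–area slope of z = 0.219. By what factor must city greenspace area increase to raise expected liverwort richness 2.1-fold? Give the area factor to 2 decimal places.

(A₂/A₁)^0.219 = 2.1, so A₂/A₁ = 2.1^(1/0.219) = 2.1^4.566
ln(A₂/A₁) = ln 2.1 / 0.219 = 0.7419 / 0.219 = 3.3878
A₂/A₁ = e^3.3878 ≈ 29.6

29.60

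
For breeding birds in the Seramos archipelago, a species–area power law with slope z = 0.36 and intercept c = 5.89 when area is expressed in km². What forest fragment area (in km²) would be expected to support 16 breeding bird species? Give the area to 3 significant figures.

16.1 km²

16 = 5.89 × A^0.36  ⇒  A^0.36 = 16/5.89 = 2.716
ln A = ln(2.716) / 0.36 = 0.9993 / 0.36 = 2.7759
A = e^2.7759 ≈ 16.05 km²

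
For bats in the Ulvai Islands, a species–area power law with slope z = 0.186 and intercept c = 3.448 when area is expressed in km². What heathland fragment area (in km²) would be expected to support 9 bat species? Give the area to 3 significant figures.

174 km²

9 = 3.448 × A^0.186  ⇒  A^0.186 = 9/3.448 = 2.61
ln A = ln(2.61) / 0.186 = 0.9594 / 0.186 = 5.1582
A = e^5.1582 ≈ 173.9 km²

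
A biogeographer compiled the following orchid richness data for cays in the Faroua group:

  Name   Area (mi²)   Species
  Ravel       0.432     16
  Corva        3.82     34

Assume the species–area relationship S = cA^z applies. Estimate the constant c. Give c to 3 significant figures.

21.4

z = ln(S₂/S₁) / ln(A₂/A₁) = ln(34/16) / ln(3.82/0.432) = 0.7538 / 2.1796 = 0.3458
c = S₁ / A₁^z = 16 / 0.432^0.3458 = 16 / 0.7481 = 21.39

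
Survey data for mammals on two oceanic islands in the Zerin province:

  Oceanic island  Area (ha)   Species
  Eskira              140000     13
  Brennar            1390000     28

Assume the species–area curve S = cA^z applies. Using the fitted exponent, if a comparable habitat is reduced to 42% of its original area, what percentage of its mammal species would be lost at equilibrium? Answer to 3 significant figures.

z = ln(28/13) / ln(1390000/140000) = 0.7673 / 2.2954 = 0.3343
S_new/S_old = (A_new/A_old)^z = 0.42^0.3343 = exp(0.3343 × -0.8675) = 0.7483
Fraction lost = 1 − 0.7483 = 0.2517

25.2%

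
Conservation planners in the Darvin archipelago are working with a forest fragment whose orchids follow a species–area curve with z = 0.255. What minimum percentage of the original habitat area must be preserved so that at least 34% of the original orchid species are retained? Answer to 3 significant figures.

Need (A_new/A_old)^0.255 = 0.34, so A_new/A_old = 0.34^(1/0.255) = 0.34^3.922
ln(A_new/A_old) = ln 0.34 / 0.255 = -1.0788 / 0.255 = -4.2306
A_new/A_old = e^-4.2306 ≈ 0.01454

1.45%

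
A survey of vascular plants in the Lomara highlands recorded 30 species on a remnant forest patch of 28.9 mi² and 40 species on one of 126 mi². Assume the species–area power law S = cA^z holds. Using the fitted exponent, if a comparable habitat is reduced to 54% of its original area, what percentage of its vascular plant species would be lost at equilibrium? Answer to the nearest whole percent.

z = ln(40/30) / ln(126/28.9) = 0.2877 / 1.4724 = 0.1954
S_new/S_old = (A_new/A_old)^z = 0.54^0.1954 = exp(0.1954 × -0.6162) = 0.8866
Fraction lost = 1 − 0.8866 = 0.1134

11%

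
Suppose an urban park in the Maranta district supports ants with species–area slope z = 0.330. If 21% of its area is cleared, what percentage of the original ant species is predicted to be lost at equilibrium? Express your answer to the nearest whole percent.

7%

S_new/S_old = (A_new/A_old)^z = 0.79^0.33
= exp(0.33 × ln 0.79) = exp(0.33 × -0.2357) = exp(-0.0778) ≈ 0.9252
Fraction lost = 1 − 0.9252 = 0.07484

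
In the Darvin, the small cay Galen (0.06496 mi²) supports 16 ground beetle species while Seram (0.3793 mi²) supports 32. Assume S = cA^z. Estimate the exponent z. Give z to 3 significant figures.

Taking logs: ln S = ln c + z ln A, so z = (ln S₂ − ln S₁)/(ln A₂ − ln A₁).
z = ln(32/16) / ln(0.3793/0.06496) = ln(2) / ln(5.839) = 0.6931 / 1.7646 = 0.3928

0.393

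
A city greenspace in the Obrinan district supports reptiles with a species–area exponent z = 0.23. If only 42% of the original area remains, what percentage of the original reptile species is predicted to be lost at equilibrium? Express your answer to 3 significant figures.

18.1%

S_new/S_old = (A_new/A_old)^z = 0.42^0.23
= exp(0.23 × ln 0.42) = exp(0.23 × -0.8675) = exp(-0.1995) ≈ 0.8191
Fraction lost = 1 − 0.8191 = 0.1809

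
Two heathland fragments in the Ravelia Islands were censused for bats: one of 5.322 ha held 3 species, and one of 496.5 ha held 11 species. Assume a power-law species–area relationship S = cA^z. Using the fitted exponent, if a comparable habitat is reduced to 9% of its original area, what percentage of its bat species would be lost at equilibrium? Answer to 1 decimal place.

49.8%

z = ln(11/3) / ln(496.5/5.322) = 1.2993 / 4.5357 = 0.2865
S_new/S_old = (A_new/A_old)^z = 0.09^0.2865 = exp(0.2865 × -2.4079) = 0.5017
Fraction lost = 1 − 0.5017 = 0.4983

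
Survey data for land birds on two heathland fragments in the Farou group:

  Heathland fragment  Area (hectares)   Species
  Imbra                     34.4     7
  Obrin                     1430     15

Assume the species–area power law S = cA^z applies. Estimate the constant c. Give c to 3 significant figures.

z = ln(S₂/S₁) / ln(A₂/A₁) = ln(15/7) / ln(1430/34.4) = 0.7621 / 3.7274 = 0.2045
c = S₁ / A₁^z = 7 / 34.4^0.2045 = 7 / 2.061 = 3.396

3.40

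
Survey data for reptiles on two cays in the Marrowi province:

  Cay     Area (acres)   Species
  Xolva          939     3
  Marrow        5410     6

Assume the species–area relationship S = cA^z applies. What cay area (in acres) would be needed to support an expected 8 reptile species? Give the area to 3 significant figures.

z = ln(6/3) / ln(5410/939) = 0.6931 / 1.7512 = 0.3958
c = 3 / 939^0.3958 = 3 / 15.02 = 0.1998
A = (8/0.1998)^(1/0.3958) ⇒ ln A = ln(40.05)/0.3958 = 9.3228
A = e^9.3228 ≈ 11190 acres

11200 acres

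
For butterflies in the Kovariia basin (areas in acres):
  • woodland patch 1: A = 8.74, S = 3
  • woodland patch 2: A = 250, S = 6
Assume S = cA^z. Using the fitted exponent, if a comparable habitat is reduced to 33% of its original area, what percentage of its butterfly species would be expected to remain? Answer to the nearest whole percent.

z = ln(6/3) / ln(250/8.74) = 0.6931 / 3.3536 = 0.2067
S_new/S_old = (A_new/A_old)^z = 0.33^0.2067 = exp(0.2067 × -1.1087) = 0.7952

80%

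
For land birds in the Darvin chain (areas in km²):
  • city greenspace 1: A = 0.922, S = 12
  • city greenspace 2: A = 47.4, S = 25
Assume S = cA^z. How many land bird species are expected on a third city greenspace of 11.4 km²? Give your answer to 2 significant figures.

z = ln(25/12) / ln(47.4/0.922) = 0.7340 / 3.9398 = 0.1863
c = 12 / 0.922^0.1863 = 12 / 0.985 = 12.18
S₃ = 12.18 × 11.4^0.1863 = 12.18 × 1.574 ≈ 19.17

19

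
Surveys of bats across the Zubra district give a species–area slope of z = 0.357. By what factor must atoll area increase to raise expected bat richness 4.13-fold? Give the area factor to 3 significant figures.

53.1

(A₂/A₁)^0.357 = 4.13, so A₂/A₁ = 4.13^(1/0.357) = 4.13^2.801
ln(A₂/A₁) = ln 4.13 / 0.357 = 1.4183 / 0.357 = 3.9728
A₂/A₁ = e^3.9728 ≈ 53.13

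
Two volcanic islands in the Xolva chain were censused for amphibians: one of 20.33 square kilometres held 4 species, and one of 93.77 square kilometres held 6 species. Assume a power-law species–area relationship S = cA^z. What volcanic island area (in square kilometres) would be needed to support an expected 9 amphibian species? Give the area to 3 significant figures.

433 square kilometres

z = ln(6/4) / ln(93.77/20.33) = 0.4055 / 1.5287 = 0.2652
c = 4 / 20.33^0.2652 = 4 / 2.223 = 1.799
A = (9/1.799)^(1/0.2652) ⇒ ln A = ln(5.002)/0.2652 = 6.0696
A = e^6.0696 ≈ 432.5 square kilometres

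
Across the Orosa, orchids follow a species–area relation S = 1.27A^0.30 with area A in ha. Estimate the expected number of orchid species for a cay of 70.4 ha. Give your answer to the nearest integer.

S = 1.27 × 70.4^0.3 = 1.27 × 3.583 ≈ 4.551

5 species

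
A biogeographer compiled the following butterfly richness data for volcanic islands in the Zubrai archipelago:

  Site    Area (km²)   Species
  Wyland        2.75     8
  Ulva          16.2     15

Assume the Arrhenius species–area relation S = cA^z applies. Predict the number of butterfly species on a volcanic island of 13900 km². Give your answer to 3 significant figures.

164

z = ln(15/8) / ln(16.2/2.75) = 0.6286 / 1.7734 = 0.3545
c = 8 / 2.75^0.3545 = 8 / 1.431 = 5.589
S₃ = 5.589 × 13900^0.3545 = 5.589 × 29.41 ≈ 164.4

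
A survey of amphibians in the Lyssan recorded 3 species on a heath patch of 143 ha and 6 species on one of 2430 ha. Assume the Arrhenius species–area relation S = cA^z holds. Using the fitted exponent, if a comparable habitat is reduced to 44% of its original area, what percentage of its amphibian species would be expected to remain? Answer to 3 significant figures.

z = ln(6/3) / ln(2430/143) = 0.6931 / 2.8328 = 0.2447
S_new/S_old = (A_new/A_old)^z = 0.44^0.2447 = exp(0.2447 × -0.8210) = 0.818

81.8%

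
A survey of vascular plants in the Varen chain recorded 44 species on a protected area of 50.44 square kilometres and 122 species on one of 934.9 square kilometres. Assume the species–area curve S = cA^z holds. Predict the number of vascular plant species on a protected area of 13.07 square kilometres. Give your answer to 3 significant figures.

27.5

z = ln(122/44) / ln(934.9/50.44) = 1.0198 / 2.9197 = 0.3493
c = 44 / 50.44^0.3493 = 44 / 3.933 = 11.19
S₃ = 11.19 × 13.07^0.3493 = 11.19 × 2.454 ≈ 27.45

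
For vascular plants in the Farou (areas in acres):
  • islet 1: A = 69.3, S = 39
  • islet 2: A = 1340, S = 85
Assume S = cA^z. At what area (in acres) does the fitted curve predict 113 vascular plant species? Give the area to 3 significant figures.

z = ln(85/39) / ln(1340/69.3) = 0.7791 / 2.9620 = 0.2630
c = 39 / 69.3^0.2630 = 39 / 3.049 = 12.79
A = (113/12.79)^(1/0.2630) ⇒ ln A = ln(8.834)/0.2630 = 8.2829
A = e^8.2829 ≈ 3956 acres

3960 acres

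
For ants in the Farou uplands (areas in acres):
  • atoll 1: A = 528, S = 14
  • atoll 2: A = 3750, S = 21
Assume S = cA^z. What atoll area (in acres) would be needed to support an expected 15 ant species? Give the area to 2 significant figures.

z = ln(21/14) / ln(3750/528) = 0.4055 / 1.9604 = 0.2068
c = 14 / 528^0.2068 = 14 / 3.657 = 3.828
A = (15/3.828)^(1/0.2068) ⇒ ln A = ln(3.918)/0.2068 = 6.6027
A = e^6.6027 ≈ 737.1 acres

740 acres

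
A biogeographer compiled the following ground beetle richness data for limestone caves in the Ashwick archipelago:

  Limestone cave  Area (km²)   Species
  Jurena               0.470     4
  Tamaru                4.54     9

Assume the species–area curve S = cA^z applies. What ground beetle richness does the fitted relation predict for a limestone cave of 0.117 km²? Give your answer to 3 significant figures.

2.43

z = ln(9/4) / ln(4.54/0.47) = 0.8109 / 2.2679 = 0.3576
c = 4 / 0.47^0.3576 = 4 / 0.7634 = 5.24
S₃ = 5.24 × 0.117^0.3576 = 5.24 × 0.4643 ≈ 2.433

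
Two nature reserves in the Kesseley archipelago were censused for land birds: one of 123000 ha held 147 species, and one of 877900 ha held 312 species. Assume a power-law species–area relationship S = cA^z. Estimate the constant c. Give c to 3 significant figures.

1.65

z = ln(S₂/S₁) / ln(A₂/A₁) = ln(312/147) / ln(877900/123000) = 0.7526 / 1.9653 = 0.3829
c = S₁ / A₁^z = 147 / 123000^0.3829 = 147 / 88.93 = 1.653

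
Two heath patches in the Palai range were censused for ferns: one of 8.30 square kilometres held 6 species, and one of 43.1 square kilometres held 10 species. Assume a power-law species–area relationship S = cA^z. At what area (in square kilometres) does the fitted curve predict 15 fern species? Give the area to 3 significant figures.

z = ln(10/6) / ln(43.1/8.3) = 0.5108 / 1.6473 = 0.3101
c = 6 / 8.3^0.3101 = 6 / 1.928 = 3.113
A = (15/3.113)^(1/0.3101) ⇒ ln A = ln(4.819)/0.3101 = 5.0710
A = e^5.0710 ≈ 159.3 square kilometres

159 square kilometres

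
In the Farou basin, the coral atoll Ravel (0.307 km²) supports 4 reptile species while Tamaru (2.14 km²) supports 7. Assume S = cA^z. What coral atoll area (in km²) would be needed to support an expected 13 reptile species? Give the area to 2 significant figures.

18 km²

z = ln(7/4) / ln(2.14/0.307) = 0.5596 / 1.9417 = 0.2882
c = 4 / 0.307^0.2882 = 4 / 0.7115 = 5.622
A = (13/5.622)^(1/0.2882) ⇒ ln A = ln(2.312)/0.2882 = 2.9087
A = e^2.9087 ≈ 18.33 km²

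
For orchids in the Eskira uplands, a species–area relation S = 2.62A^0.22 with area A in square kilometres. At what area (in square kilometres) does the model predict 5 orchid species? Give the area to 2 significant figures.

19 square kilometres

5 = 2.62 × A^0.22  ⇒  A^0.22 = 5/2.62 = 1.908
ln A = ln(1.908) / 0.22 = 0.6463 / 0.22 = 2.9376
A = e^2.9376 ≈ 18.87 square kilometres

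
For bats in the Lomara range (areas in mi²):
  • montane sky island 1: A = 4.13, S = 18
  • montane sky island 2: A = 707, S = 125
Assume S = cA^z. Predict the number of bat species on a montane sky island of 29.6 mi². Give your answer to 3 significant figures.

37.8

z = ln(125/18) / ln(707/4.13) = 1.9379 / 5.1428 = 0.3768
c = 18 / 4.13^0.3768 = 18 / 1.707 = 10.55
S₃ = 10.55 × 29.6^0.3768 = 10.55 × 3.584 ≈ 37.81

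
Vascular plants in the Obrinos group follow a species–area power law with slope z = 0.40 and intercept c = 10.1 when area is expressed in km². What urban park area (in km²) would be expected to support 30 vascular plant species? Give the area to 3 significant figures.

15.2 km²

30 = 10.1 × A^0.4  ⇒  A^0.4 = 30/10.1 = 2.97
ln A = ln(2.97) / 0.4 = 1.0887 / 0.4 = 2.7217
A = e^2.7217 ≈ 15.21 km²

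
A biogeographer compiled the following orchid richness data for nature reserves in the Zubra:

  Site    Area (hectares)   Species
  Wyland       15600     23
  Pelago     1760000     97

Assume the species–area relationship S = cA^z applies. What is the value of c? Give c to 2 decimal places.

z = ln(S₂/S₁) / ln(A₂/A₁) = ln(97/23) / ln(1760000/15600) = 1.4392 / 4.7258 = 0.3045
c = S₁ / A₁^z = 23 / 15600^0.3045 = 23 / 18.92 = 1.215

1.22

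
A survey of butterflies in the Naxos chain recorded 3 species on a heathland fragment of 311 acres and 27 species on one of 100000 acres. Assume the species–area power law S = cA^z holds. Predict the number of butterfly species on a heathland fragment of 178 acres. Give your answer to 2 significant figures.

z = ln(27/3) / ln(100000/311) = 2.1972 / 5.7731 = 0.3806
c = 3 / 311^0.3806 = 3 / 8.887 = 0.3376
S₃ = 0.3376 × 178^0.3806 = 0.3376 × 7.186 ≈ 2.426

2.4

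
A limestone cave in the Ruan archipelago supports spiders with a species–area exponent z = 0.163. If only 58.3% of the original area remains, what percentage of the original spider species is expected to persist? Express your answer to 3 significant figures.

S_new/S_old = (A_new/A_old)^z = 0.583^0.163
= exp(0.163 × ln 0.583) = exp(0.163 × -0.5396) = exp(-0.0879) ≈ 0.9158

91.6%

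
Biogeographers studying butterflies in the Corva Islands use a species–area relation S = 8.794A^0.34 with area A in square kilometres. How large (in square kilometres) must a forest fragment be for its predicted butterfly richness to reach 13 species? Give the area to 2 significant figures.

13 = 8.794 × A^0.34  ⇒  A^0.34 = 13/8.794 = 1.478
ln A = ln(1.478) / 0.34 = 0.3909 / 0.34 = 1.1496
A = e^1.1496 ≈ 3.157 square kilometres

3.2 square kilometres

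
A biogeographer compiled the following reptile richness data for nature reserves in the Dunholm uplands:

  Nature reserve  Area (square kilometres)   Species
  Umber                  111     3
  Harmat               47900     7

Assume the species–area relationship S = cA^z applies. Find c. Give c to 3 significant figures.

1.55

z = ln(S₂/S₁) / ln(A₂/A₁) = ln(7/3) / ln(47900/111) = 0.8473 / 6.0673 = 0.1396
c = S₁ / A₁^z = 3 / 111^0.1396 = 3 / 1.93 = 1.554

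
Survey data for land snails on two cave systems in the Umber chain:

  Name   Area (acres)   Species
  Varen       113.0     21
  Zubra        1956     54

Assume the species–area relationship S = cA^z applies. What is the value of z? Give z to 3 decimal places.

0.331

Taking logs: ln S = ln c + z ln A, so z = (ln S₂ − ln S₁)/(ln A₂ − ln A₁).
z = ln(54/21) / ln(1956/113) = ln(2.571) / ln(17.31) = 0.9445 / 2.8513 = 0.3312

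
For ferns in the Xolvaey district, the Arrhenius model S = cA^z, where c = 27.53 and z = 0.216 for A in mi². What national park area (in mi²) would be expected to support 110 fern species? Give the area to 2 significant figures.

610 mi²

110 = 27.53 × A^0.216  ⇒  A^0.216 = 110/27.53 = 3.996
ln A = ln(3.996) / 0.216 = 1.3852 / 0.216 = 6.4130
A = e^6.4130 ≈ 609.7 mi²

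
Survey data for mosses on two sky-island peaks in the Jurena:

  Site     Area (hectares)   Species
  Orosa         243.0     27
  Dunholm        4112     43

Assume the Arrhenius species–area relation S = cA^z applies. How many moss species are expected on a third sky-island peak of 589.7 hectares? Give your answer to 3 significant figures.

z = ln(43/27) / ln(4112/243) = 0.4654 / 2.8286 = 0.1645
c = 27 / 243^0.1645 = 27 / 2.469 = 10.94
S₃ = 10.94 × 589.7^0.1645 = 10.94 × 2.856 ≈ 31.24

31.2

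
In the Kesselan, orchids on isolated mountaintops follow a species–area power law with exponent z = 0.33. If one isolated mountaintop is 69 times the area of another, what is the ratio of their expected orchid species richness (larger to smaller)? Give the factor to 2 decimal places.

S₂/S₁ = (A₂/A₁)^z = 69^0.33
ln(S₂/S₁) = 0.33 × ln 69 = 0.33 × 4.2341 = 1.3973
S₂/S₁ = e^1.3973 ≈ 4.044

4.04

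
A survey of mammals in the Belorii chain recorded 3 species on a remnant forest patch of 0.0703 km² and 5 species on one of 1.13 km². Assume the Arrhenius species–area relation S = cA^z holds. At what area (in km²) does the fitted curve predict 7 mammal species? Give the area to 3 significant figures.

z = ln(5/3) / ln(1.13/0.0703) = 0.5108 / 2.7772 = 0.1839
c = 3 / 0.0703^0.1839 = 3 / 0.6136 = 4.889
A = (7/4.889)^(1/0.1839) ⇒ ln A = ln(1.432)/0.1839 = 1.9515
A = e^1.9515 ≈ 7.039 km²

7.04 km²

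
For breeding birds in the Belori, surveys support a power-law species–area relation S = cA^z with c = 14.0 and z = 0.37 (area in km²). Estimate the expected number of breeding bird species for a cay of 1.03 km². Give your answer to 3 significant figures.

14.2

S = 14 × 1.03^0.37 = 14 × 1.011 ≈ 14.15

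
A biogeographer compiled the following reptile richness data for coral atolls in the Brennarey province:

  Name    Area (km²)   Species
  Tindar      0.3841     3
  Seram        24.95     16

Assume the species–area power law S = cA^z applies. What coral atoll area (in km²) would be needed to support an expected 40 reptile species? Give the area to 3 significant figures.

245 km²

z = ln(16/3) / ln(24.95/0.3841) = 1.6740 / 4.1737 = 0.4011
c = 3 / 0.3841^0.4011 = 3 / 0.6813 = 4.403
A = (40/4.403)^(1/0.4011) ⇒ ln A = ln(9.084)/0.4011 = 5.5015
A = e^5.5015 ≈ 245 km²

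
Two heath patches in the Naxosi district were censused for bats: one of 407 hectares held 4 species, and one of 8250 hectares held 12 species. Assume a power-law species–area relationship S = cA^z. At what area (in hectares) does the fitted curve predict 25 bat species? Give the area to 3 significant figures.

z = ln(12/4) / ln(8250/407) = 1.0986 / 3.0092 = 0.3651
c = 4 / 407^0.3651 = 4 / 8.969 = 0.446
A = (25/0.446)^(1/0.3651) ⇒ ln A = ln(56.06)/0.3651 = 11.0283
A = e^11.0283 ≈ 61596 hectares

61600 hectares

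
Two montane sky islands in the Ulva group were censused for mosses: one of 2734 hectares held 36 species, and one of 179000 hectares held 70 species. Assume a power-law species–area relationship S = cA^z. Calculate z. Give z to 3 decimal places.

0.159

Taking logs: ln S = ln c + z ln A, so z = (ln S₂ − ln S₁)/(ln A₂ − ln A₁).
z = ln(70/36) / ln(179000/2734) = ln(1.944) / ln(65.47) = 0.6650 / 4.1816 = 0.1590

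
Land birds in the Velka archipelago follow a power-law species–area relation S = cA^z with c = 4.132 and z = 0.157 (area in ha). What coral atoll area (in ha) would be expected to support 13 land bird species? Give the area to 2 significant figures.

1500 ha

13 = 4.132 × A^0.157  ⇒  A^0.157 = 13/4.132 = 3.146
ln A = ln(3.146) / 0.157 = 1.1462 / 0.157 = 7.3006
A = e^7.3006 ≈ 1481 ha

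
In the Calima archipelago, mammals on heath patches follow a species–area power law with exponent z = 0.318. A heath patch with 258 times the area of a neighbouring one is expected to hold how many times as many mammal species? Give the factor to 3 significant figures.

S₂/S₁ = (A₂/A₁)^z = 258^0.318
ln(S₂/S₁) = 0.318 × ln 258 = 0.318 × 5.5530 = 1.7658
S₂/S₁ = e^1.7658 ≈ 5.846

5.85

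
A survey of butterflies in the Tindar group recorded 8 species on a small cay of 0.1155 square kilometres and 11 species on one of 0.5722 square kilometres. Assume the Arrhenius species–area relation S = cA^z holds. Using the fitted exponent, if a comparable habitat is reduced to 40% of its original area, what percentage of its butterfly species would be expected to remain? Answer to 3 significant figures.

83.3%

z = ln(11/8) / ln(0.5722/0.1155) = 0.3185 / 1.6002 = 0.1990
S_new/S_old = (A_new/A_old)^z = 0.4^0.1990 = exp(0.1990 × -0.9163) = 0.8333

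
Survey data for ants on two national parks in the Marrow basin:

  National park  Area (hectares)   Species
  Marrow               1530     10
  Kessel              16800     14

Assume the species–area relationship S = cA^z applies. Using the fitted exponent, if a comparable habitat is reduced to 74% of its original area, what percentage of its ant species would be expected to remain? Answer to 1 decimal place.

95.9%

z = ln(14/10) / ln(16800/1530) = 0.3365 / 2.3961 = 0.1404
S_new/S_old = (A_new/A_old)^z = 0.74^0.1404 = exp(0.1404 × -0.3011) = 0.9586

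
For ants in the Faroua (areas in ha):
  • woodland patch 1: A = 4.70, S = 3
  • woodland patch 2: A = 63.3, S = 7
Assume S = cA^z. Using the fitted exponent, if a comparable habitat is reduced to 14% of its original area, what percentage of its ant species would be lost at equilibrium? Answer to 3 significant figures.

z = ln(7/3) / ln(63.3/4.7) = 0.8473 / 2.6003 = 0.3258
S_new/S_old = (A_new/A_old)^z = 0.14^0.3258 = exp(0.3258 × -1.9661) = 0.527
Fraction lost = 1 − 0.527 = 0.473

47.3%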